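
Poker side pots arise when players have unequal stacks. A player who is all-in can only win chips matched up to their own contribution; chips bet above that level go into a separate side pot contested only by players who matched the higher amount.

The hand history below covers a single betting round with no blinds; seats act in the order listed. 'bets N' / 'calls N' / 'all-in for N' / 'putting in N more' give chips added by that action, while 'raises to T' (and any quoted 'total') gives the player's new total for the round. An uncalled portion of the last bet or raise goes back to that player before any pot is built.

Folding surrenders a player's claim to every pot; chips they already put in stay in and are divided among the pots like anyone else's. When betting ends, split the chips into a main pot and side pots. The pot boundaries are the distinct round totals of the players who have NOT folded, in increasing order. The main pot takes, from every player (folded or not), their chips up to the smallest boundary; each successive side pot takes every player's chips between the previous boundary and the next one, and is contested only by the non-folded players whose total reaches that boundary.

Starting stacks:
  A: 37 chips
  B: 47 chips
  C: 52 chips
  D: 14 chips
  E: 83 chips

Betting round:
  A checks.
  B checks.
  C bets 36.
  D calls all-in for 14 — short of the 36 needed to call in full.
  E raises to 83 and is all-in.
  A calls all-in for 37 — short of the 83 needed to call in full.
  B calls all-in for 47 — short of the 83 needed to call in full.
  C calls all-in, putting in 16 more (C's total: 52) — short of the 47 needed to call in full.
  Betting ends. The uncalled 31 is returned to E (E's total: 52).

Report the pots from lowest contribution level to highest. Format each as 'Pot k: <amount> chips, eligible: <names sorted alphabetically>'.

Pot 1: 70 chips, eligible: A, B, C, D, E
Pot 2: 92 chips, eligible: A, B, C, E
Pot 3: 30 chips, eligible: B, C, E
Pot 4: 10 chips, eligible: C, E

Derivation:
Contributions (after 31 returned to E): A=37, B=47, C=52, D=14, E=52
Pot levels (distinct totals of non-folded players): 14, 37, 47, 52
Layer 1-14: 14 each from A, B, C, D, E = 14*5 = 70 chips; eligible A, B, C, D, E
Layer 15-37: 23 each from A, B, C, E = 23*4 = 92 chips; eligible A, B, C, E
Layer 38-47: 10 each from B, C, E = 10*3 = 30 chips; eligible B, C, E
Layer 48-52: 5 each from C, E = 5*2 = 10 chips; eligible C, E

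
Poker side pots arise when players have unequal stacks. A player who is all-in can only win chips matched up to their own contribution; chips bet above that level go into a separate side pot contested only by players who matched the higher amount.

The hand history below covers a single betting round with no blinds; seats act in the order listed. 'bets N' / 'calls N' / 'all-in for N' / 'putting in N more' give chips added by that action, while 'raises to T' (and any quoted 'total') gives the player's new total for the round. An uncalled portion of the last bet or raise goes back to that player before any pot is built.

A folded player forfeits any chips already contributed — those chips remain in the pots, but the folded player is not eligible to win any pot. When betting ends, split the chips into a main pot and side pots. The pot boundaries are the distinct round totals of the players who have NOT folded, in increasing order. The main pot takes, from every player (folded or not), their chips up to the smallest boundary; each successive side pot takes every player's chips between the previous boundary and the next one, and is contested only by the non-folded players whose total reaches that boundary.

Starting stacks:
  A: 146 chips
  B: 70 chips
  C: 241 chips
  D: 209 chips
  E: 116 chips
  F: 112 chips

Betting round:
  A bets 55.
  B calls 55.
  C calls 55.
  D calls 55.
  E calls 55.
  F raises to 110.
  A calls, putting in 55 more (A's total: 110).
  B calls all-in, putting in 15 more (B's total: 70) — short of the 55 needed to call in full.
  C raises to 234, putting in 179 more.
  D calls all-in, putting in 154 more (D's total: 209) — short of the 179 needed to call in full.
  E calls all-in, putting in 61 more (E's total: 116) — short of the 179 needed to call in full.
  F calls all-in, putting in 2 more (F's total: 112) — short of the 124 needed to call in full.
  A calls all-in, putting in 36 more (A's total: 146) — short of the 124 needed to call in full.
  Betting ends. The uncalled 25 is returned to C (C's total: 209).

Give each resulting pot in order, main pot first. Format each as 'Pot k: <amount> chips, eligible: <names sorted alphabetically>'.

Pot 1: 420 chips, eligible: A, B, C, D, E, F
Pot 2: 210 chips, eligible: A, C, D, E, F
Pot 3: 16 chips, eligible: A, C, D, E
Pot 4: 90 chips, eligible: A, C, D
Pot 5: 126 chips, eligible: C, D

Derivation:
Contributions (after 25 returned to C): A=146, B=70, C=209, D=209, E=116, F=112
Pot levels (distinct totals of non-folded players): 70, 112, 116, 146, 209
Layer 1-70: 70 each from A, B, C, D, E, F = 70*6 = 420 chips; eligible A, B, C, D, E, F
Layer 71-112: 42 each from A, C, D, E, F = 42*5 = 210 chips; eligible A, C, D, E, F
Layer 113-116: 4 each from A, C, D, E = 4*4 = 16 chips; eligible A, C, D, E
Layer 117-146: 30 each from A, C, D = 30*3 = 90 chips; eligible A, C, D
Layer 147-209: 63 each from C, D = 63*2 = 126 chips; eligible C, D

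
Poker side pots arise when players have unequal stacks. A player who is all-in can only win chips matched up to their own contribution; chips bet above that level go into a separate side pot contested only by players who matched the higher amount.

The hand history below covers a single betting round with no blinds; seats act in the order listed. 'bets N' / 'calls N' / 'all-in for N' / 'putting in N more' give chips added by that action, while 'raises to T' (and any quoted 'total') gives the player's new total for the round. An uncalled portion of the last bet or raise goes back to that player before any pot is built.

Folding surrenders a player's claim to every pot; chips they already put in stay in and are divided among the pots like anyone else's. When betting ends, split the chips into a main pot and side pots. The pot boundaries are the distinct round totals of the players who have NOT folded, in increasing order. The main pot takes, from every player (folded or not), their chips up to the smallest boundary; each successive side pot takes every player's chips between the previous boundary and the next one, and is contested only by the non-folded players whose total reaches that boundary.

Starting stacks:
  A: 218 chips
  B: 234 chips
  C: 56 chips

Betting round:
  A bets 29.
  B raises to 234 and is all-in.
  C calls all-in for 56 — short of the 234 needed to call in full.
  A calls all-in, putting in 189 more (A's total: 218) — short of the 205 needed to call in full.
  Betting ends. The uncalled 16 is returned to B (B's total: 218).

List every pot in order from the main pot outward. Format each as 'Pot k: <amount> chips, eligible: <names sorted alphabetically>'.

Contributions (after 16 returned to B): A=218, B=218, C=56
Pot levels (distinct totals of non-folded players): 56, 218
Layer 1-56: 56 each from A, B, C = 56*3 = 168 chips; eligible A, B, C
Layer 57-218: 162 each from A, B = 162*2 = 324 chips; eligible A, B

Pot 1: 168 chips, eligible: A, B, C
Pot 2: 324 chips, eligible: A, B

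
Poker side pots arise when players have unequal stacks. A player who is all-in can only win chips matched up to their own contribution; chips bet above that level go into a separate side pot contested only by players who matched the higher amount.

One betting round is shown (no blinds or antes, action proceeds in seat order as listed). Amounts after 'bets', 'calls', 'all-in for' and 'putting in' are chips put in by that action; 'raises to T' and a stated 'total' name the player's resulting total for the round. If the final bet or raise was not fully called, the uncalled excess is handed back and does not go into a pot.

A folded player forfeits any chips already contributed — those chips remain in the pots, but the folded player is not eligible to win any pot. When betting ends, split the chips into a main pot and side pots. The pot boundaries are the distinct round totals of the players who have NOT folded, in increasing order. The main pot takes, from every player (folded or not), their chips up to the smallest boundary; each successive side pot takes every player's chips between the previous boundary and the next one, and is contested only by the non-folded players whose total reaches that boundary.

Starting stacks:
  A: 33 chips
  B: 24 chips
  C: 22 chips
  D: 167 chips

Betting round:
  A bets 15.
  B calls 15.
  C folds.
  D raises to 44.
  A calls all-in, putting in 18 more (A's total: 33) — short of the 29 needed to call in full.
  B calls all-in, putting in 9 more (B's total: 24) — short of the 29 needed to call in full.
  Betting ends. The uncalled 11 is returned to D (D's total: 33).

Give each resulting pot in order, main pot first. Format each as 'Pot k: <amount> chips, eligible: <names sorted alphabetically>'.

Contributions (after 11 returned to D): A=33, B=24, D=33
Folded: C
Pot levels (distinct totals of non-folded players): 24, 33
Layer 1-24: 24 each from A, B, D = 24*3 = 72 chips; eligible A, B, D
Layer 25-33: 9 each from A, D = 9*2 = 18 chips; eligible A, D

Pot 1: 72 chips, eligible: A, B, D
Pot 2: 18 chips, eligible: A, D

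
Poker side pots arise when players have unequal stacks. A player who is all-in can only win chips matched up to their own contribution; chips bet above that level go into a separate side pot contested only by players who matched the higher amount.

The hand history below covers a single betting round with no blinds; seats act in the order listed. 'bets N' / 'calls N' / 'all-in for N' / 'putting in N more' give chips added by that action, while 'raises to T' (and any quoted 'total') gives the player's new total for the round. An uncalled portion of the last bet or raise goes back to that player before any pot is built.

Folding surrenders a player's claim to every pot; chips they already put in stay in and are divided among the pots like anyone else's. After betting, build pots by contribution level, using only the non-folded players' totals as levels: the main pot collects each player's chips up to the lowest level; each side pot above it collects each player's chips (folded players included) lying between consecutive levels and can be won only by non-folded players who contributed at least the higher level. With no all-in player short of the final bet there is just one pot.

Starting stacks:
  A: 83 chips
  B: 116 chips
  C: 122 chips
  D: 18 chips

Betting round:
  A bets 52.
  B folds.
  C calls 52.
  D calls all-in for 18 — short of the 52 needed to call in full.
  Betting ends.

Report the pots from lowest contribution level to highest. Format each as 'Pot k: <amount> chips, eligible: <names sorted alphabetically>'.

Pot 1: 54 chips, eligible: A, C, D
Pot 2: 68 chips, eligible: A, C

Derivation:
Contributions: A=52, C=52, D=18
Folded: B
Pot levels (distinct totals of non-folded players): 18, 52
Layer 1-18: 18 each from A, C, D = 18*3 = 54 chips; eligible A, C, D
Layer 19-52: 34 each from A, C = 34*2 = 68 chips; eligible A, C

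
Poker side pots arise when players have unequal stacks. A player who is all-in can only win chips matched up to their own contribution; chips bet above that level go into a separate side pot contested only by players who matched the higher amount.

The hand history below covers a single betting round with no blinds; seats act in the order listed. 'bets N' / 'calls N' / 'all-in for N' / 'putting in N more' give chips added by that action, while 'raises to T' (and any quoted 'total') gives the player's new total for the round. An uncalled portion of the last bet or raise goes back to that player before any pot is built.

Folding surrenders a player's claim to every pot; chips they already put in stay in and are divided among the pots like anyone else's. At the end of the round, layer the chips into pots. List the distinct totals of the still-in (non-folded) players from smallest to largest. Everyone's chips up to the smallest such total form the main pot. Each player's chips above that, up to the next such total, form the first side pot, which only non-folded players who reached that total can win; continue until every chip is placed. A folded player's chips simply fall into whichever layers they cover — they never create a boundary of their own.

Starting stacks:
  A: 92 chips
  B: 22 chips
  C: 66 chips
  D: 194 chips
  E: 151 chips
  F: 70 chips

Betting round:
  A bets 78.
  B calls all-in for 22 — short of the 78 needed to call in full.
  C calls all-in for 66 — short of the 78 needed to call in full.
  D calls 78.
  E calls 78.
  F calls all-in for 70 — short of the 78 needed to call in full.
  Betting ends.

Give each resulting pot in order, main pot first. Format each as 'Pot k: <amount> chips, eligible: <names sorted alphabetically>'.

Contributions: A=78, B=22, C=66, D=78, E=78, F=70
Pot levels (distinct totals of non-folded players): 22, 66, 70, 78
Layer 1-22: 22 each from A, B, C, D, E, F = 22*6 = 132 chips; eligible A, B, C, D, E, F
Layer 23-66: 44 each from A, C, D, E, F = 44*5 = 220 chips; eligible A, C, D, E, F
Layer 67-70: 4 each from A, D, E, F = 4*4 = 16 chips; eligible A, D, E, F
Layer 71-78: 8 each from A, D, E = 8*3 = 24 chips; eligible A, D, E

Pot 1: 132 chips, eligible: A, B, C, D, E, F
Pot 2: 220 chips, eligible: A, C, D, E, F
Pot 3: 16 chips, eligible: A, D, E, F
Pot 4: 24 chips, eligible: A, D, E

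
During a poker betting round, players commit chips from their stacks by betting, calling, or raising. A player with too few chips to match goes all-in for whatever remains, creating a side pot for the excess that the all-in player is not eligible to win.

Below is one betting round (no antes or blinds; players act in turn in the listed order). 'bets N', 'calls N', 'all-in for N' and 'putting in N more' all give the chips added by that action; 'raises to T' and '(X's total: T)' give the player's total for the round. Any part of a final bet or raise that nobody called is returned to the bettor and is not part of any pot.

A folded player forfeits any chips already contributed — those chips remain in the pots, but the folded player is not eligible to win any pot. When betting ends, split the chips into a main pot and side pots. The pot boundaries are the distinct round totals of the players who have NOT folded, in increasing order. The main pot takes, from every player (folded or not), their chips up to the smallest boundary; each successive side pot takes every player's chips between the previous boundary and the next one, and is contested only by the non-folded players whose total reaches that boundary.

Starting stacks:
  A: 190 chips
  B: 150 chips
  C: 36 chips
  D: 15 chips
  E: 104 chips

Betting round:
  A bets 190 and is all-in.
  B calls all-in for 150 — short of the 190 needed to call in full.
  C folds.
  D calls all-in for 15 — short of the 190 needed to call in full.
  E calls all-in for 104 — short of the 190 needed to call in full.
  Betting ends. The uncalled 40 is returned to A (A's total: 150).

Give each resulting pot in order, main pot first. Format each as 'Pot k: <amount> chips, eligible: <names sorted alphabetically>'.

Contributions (after 40 returned to A): A=150, B=150, D=15, E=104
Folded: C
Pot levels (distinct totals of non-folded players): 15, 104, 150
Layer 1-15: 15 each from A, B, D, E = 15*4 = 60 chips; eligible A, B, D, E
Layer 16-104: 89 each from A, B, E = 89*3 = 267 chips; eligible A, B, E
Layer 105-150: 46 each from A, B = 46*2 = 92 chips; eligible A, B

Pot 1: 60 chips, eligible: A, B, D, E
Pot 2: 267 chips, eligible: A, B, E
Pot 3: 92 chips, eligible: A, B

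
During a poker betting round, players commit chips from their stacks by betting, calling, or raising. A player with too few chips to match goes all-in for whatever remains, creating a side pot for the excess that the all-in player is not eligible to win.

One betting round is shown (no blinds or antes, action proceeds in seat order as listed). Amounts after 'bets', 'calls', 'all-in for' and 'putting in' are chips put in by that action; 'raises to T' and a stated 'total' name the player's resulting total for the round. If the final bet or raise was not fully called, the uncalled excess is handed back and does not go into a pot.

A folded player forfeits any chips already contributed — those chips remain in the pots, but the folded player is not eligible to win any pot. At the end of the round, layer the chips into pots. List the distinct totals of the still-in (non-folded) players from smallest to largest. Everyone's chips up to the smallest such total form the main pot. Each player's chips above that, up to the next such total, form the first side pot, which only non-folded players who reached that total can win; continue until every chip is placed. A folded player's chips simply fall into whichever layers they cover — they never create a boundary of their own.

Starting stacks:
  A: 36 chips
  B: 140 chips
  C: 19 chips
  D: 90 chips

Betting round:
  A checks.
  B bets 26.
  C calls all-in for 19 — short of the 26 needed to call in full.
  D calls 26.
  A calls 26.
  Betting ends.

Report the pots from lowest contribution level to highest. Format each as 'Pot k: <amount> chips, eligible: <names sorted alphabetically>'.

Contributions: A=26, B=26, C=19, D=26
Pot levels (distinct totals of non-folded players): 19, 26
Layer 1-19: 19 each from A, B, C, D = 19*4 = 76 chips; eligible A, B, C, D
Layer 20-26: 7 each from A, B, D = 7*3 = 21 chips; eligible A, B, D

Pot 1: 76 chips, eligible: A, B, C, D
Pot 2: 21 chips, eligible: A, B, D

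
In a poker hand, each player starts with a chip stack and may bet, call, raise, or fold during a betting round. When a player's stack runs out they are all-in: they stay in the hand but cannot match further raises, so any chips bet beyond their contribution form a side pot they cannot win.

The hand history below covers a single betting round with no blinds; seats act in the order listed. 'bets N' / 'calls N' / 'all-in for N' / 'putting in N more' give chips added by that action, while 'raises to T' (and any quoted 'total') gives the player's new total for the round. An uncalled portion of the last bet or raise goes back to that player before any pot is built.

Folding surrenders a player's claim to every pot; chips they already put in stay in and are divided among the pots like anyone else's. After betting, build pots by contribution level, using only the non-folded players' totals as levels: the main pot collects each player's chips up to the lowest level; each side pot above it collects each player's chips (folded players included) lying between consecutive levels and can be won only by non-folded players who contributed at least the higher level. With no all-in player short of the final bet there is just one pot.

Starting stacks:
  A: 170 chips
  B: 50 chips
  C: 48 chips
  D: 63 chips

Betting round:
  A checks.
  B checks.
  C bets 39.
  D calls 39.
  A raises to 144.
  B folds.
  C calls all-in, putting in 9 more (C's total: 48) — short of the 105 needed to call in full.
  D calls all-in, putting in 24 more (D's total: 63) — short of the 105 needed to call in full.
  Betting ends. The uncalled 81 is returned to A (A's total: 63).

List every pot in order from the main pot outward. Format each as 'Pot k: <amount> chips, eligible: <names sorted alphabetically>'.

Contributions (after 81 returned to A): A=63, C=48, D=63
Folded: B
Pot levels (distinct totals of non-folded players): 48, 63
Layer 1-48: 48 each from A, C, D = 48*3 = 144 chips; eligible A, C, D
Layer 49-63: 15 each from A, D = 15*2 = 30 chips; eligible A, D

Pot 1: 144 chips, eligible: A, C, D
Pot 2: 30 chips, eligible: A, D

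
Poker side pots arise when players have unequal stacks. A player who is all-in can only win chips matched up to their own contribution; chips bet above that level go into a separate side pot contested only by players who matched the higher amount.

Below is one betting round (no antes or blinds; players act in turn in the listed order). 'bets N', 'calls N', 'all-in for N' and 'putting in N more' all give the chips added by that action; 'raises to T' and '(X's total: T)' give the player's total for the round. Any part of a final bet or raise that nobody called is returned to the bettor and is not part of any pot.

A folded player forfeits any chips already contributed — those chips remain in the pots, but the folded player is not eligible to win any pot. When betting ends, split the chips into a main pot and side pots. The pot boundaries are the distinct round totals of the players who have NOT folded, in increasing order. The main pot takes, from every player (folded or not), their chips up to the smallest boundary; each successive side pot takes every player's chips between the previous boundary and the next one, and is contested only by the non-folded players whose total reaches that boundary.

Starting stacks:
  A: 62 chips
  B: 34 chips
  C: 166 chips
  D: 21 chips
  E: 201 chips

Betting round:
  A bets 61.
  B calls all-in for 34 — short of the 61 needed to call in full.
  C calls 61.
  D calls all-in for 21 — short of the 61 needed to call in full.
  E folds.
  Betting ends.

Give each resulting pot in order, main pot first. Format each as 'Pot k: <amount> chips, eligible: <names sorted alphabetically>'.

Contributions: A=61, B=34, C=61, D=21
Folded: E
Pot levels (distinct totals of non-folded players): 21, 34, 61
Layer 1-21: 21 each from A, B, C, D = 21*4 = 84 chips; eligible A, B, C, D
Layer 22-34: 13 each from A, B, C = 13*3 = 39 chips; eligible A, B, C
Layer 35-61: 27 each from A, C = 27*2 = 54 chips; eligible A, C

Pot 1: 84 chips, eligible: A, B, C, D
Pot 2: 39 chips, eligible: A, B, C
Pot 3: 54 chips, eligible: A, C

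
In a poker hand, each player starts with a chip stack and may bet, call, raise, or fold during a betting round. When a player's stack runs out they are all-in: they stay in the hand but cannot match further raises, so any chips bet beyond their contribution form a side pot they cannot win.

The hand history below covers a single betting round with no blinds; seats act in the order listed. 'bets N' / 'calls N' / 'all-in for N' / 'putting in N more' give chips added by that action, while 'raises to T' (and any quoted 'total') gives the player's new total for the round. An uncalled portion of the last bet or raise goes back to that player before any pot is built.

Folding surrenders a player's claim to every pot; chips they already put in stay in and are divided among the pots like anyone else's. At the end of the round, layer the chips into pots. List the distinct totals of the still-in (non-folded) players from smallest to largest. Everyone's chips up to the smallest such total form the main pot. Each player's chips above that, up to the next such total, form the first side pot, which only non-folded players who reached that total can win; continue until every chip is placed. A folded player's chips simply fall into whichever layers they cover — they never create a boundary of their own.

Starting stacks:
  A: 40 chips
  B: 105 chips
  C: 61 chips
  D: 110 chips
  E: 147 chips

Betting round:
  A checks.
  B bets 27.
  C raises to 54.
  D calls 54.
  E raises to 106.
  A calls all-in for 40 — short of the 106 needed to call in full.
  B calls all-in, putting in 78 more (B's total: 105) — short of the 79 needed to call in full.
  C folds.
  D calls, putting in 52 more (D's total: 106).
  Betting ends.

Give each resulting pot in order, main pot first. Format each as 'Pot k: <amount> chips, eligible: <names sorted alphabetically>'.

Pot 1: 200 chips, eligible: A, B, D, E
Pot 2: 209 chips, eligible: B, D, E
Pot 3: 2 chips, eligible: D, E

Derivation:
Contributions: A=40, B=105, C=54, D=106, E=106
Folded: C
Pot levels (distinct totals of non-folded players): 40, 105, 106
Layer 1-40: 40 each from A, B, C, D, E = 40*5 = 200 chips; eligible A, B, D, E
Layer 41-105: B 65 + C 14 + D 65 + E 65 = 209 chips; eligible B, D, E
Layer 106-106: 1 each from D, E = 1*2 = 2 chips; eligible D, E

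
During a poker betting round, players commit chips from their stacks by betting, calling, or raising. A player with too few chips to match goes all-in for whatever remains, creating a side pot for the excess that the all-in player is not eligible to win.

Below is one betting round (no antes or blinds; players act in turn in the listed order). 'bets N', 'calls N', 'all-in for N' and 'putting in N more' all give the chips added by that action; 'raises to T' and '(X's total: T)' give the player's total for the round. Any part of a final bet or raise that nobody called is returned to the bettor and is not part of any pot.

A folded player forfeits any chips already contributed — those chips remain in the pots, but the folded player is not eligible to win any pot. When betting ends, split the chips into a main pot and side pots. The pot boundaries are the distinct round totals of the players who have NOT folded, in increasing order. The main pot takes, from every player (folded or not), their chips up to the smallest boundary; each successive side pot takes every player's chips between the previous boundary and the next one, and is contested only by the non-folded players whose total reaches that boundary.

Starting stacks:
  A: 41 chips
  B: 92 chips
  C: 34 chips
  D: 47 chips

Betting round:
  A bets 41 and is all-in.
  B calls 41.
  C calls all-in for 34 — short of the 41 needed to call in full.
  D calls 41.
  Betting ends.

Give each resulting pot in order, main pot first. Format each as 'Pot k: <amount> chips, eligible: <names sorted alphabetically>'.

Pot 1: 136 chips, eligible: A, B, C, D
Pot 2: 21 chips, eligible: A, B, D

Derivation:
Contributions: A=41, B=41, C=34, D=41
Pot levels (distinct totals of non-folded players): 34, 41
Layer 1-34: 34 each from A, B, C, D = 34*4 = 136 chips; eligible A, B, C, D
Layer 35-41: 7 each from A, B, D = 7*3 = 21 chips; eligible A, B, D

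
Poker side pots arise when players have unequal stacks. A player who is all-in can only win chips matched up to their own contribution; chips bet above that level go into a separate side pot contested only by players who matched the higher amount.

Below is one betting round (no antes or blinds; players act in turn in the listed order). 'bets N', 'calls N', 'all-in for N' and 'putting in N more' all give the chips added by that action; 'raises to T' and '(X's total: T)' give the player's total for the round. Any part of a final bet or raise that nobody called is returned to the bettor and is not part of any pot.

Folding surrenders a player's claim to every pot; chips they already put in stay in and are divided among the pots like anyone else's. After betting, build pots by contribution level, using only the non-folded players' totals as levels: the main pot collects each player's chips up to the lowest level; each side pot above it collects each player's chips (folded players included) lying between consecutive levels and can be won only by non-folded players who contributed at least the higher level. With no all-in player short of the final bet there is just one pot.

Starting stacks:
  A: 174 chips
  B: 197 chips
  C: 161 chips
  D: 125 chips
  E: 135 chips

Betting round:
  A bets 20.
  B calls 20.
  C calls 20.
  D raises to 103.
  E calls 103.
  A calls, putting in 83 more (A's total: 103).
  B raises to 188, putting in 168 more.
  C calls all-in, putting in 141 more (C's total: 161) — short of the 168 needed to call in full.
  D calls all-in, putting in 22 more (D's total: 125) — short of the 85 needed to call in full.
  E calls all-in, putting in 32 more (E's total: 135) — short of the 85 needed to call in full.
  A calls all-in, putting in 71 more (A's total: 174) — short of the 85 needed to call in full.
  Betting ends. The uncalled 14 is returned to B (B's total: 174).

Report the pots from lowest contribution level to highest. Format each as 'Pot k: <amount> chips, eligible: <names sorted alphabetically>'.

Pot 1: 625 chips, eligible: A, B, C, D, E
Pot 2: 40 chips, eligible: A, B, C, E
Pot 3: 78 chips, eligible: A, B, C
Pot 4: 26 chips, eligible: A, B

Derivation:
Contributions (after 14 returned to B): A=174, B=174, C=161, D=125, E=135
Pot levels (distinct totals of non-folded players): 125, 135, 161, 174
Layer 1-125: 125 each from A, B, C, D, E = 125*5 = 625 chips; eligible A, B, C, D, E
Layer 126-135: 10 each from A, B, C, E = 10*4 = 40 chips; eligible A, B, C, E
Layer 136-161: 26 each from A, B, C = 26*3 = 78 chips; eligible A, B, C
Layer 162-174: 13 each from A, B = 13*2 = 26 chips; eligible A, B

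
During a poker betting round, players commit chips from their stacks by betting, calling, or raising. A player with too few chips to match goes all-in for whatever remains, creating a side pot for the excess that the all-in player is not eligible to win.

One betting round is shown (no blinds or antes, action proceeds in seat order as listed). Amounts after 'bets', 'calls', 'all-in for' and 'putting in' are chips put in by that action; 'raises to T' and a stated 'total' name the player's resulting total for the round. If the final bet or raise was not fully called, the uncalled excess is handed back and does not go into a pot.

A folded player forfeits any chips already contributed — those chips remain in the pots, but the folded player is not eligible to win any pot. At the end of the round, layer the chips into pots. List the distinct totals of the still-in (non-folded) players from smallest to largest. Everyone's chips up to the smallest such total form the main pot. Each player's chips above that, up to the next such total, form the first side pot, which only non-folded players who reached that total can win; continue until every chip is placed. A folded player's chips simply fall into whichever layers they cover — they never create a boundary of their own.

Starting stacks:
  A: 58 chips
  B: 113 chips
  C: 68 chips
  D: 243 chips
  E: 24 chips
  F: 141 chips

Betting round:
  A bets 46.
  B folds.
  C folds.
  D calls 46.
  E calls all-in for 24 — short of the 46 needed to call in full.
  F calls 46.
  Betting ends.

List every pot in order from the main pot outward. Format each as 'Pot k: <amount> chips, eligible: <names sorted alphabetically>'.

Contributions: A=46, D=46, E=24, F=46
Folded: B, C
Pot levels (distinct totals of non-folded players): 24, 46
Layer 1-24: 24 each from A, D, E, F = 24*4 = 96 chips; eligible A, D, E, F
Layer 25-46: 22 each from A, D, F = 22*3 = 66 chips; eligible A, D, F

Pot 1: 96 chips, eligible: A, D, E, F
Pot 2: 66 chips, eligible: A, D, F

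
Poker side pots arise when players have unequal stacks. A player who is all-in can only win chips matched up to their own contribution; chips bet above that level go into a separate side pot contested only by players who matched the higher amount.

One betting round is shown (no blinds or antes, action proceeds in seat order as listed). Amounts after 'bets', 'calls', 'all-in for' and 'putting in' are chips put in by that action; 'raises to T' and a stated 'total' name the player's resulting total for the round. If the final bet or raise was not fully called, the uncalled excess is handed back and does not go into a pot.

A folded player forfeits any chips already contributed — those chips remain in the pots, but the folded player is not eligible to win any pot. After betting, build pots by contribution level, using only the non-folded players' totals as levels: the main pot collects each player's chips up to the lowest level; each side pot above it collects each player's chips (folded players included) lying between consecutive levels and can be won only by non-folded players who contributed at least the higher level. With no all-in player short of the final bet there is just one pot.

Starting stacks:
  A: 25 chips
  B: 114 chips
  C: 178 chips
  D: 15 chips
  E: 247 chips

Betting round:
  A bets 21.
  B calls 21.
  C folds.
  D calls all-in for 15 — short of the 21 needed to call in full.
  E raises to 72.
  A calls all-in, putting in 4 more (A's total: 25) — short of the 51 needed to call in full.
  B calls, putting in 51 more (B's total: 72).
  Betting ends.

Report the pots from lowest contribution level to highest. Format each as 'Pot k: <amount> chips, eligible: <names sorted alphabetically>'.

Contributions: A=25, B=72, D=15, E=72
Folded: C
Pot levels (distinct totals of non-folded players): 15, 25, 72
Layer 1-15: 15 each from A, B, D, E = 15*4 = 60 chips; eligible A, B, D, E
Layer 16-25: 10 each from A, B, E = 10*3 = 30 chips; eligible A, B, E
Layer 26-72: 47 each from B, E = 47*2 = 94 chips; eligible B, E

Pot 1: 60 chips, eligible: A, B, D, E
Pot 2: 30 chips, eligible: A, B, E
Pot 3: 94 chips, eligible: B, E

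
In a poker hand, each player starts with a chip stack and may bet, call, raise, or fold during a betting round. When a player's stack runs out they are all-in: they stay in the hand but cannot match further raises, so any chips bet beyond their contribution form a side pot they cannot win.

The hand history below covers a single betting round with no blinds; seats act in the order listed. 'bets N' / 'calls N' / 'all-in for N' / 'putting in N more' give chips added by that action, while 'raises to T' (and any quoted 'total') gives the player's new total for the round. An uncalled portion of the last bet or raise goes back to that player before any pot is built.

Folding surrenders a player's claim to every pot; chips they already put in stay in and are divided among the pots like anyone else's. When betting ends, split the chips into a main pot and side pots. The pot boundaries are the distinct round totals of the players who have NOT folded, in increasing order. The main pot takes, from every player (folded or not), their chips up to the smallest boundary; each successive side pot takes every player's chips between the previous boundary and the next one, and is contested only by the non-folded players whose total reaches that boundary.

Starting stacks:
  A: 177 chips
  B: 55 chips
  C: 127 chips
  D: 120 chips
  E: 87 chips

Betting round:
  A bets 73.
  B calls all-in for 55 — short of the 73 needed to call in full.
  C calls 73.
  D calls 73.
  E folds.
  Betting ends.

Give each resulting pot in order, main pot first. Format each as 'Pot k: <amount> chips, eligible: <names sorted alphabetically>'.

Pot 1: 220 chips, eligible: A, B, C, D
Pot 2: 54 chips, eligible: A, C, D

Derivation:
Contributions: A=73, B=55, C=73, D=73
Folded: E
Pot levels (distinct totals of non-folded players): 55, 73
Layer 1-55: 55 each from A, B, C, D = 55*4 = 220 chips; eligible A, B, C, D
Layer 56-73: 18 each from A, C, D = 18*3 = 54 chips; eligible A, C, D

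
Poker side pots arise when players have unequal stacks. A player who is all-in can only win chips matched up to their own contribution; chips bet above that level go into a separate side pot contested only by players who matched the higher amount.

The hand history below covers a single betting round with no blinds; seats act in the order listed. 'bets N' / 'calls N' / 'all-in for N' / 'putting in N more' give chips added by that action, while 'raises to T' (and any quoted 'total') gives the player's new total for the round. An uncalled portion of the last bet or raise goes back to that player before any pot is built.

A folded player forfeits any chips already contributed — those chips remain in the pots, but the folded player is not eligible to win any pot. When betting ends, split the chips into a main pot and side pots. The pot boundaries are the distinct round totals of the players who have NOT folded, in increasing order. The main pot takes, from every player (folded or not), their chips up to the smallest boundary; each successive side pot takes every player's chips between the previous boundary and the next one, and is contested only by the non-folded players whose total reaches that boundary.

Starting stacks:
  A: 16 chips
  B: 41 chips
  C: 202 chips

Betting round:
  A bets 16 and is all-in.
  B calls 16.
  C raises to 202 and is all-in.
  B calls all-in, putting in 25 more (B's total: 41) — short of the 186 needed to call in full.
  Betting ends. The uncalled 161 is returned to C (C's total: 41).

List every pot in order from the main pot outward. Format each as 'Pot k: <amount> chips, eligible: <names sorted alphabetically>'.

Contributions (after 161 returned to C): A=16, B=41, C=41
Pot levels (distinct totals of non-folded players): 16, 41
Layer 1-16: 16 each from A, B, C = 16*3 = 48 chips; eligible A, B, C
Layer 17-41: 25 each from B, C = 25*2 = 50 chips; eligible B, C

Pot 1: 48 chips, eligible: A, B, C
Pot 2: 50 chips, eligible: B, C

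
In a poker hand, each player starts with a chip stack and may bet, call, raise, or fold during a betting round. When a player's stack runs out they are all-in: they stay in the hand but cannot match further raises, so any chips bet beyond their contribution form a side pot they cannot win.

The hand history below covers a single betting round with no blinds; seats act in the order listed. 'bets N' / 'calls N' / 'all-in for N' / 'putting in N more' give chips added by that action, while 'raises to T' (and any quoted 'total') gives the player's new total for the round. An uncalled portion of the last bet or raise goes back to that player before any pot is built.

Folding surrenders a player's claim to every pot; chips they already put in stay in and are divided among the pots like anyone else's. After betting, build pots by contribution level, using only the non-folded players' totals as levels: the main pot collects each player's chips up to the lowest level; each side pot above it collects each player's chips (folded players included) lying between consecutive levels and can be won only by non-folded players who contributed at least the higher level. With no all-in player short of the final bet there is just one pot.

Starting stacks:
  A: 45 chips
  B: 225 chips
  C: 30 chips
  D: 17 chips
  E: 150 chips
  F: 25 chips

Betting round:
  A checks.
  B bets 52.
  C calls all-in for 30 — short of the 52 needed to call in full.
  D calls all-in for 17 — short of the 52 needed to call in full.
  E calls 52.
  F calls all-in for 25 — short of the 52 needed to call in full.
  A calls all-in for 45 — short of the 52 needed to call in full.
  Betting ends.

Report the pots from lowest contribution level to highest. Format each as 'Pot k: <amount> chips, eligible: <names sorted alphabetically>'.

Pot 1: 102 chips, eligible: A, B, C, D, E, F
Pot 2: 40 chips, eligible: A, B, C, E, F
Pot 3: 20 chips, eligible: A, B, C, E
Pot 4: 45 chips, eligible: A, B, E
Pot 5: 14 chips, eligible: B, E

Derivation:
Contributions: A=45, B=52, C=30, D=17, E=52, F=25
Pot levels (distinct totals of non-folded players): 17, 25, 30, 45, 52
Layer 1-17: 17 each from A, B, C, D, E, F = 17*6 = 102 chips; eligible A, B, C, D, E, F
Layer 18-25: 8 each from A, B, C, E, F = 8*5 = 40 chips; eligible A, B, C, E, F
Layer 26-30: 5 each from A, B, C, E = 5*4 = 20 chips; eligible A, B, C, E
Layer 31-45: 15 each from A, B, E = 15*3 = 45 chips; eligible A, B, E
Layer 46-52: 7 each from B, E = 7*2 = 14 chips; eligible B, E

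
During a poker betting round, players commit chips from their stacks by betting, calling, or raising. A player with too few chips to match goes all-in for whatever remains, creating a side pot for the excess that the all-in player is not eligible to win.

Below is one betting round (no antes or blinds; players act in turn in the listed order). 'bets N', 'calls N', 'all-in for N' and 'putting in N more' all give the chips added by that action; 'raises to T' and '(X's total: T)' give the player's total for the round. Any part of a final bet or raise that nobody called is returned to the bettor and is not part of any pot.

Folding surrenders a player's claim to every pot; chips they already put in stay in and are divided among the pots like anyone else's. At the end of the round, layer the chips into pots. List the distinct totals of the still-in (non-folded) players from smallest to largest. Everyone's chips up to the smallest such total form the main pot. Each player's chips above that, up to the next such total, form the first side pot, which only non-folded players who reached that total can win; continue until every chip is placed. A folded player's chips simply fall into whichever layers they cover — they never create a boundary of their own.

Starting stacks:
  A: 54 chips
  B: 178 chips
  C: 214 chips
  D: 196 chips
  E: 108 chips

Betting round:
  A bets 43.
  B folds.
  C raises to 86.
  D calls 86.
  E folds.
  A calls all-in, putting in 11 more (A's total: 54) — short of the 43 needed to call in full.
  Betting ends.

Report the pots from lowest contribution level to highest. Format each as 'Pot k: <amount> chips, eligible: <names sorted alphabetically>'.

Contributions: A=54, C=86, D=86
Folded: B, E
Pot levels (distinct totals of non-folded players): 54, 86
Layer 1-54: 54 each from A, C, D = 54*3 = 162 chips; eligible A, C, D
Layer 55-86: 32 each from C, D = 32*2 = 64 chips; eligible C, D

Pot 1: 162 chips, eligible: A, C, D
Pot 2: 64 chips, eligible: C, D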